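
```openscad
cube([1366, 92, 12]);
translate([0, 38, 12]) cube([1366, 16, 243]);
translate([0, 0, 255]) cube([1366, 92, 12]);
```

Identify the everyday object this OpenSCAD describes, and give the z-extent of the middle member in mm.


An I-beam. The web height is 243 mm.

Two wide flanges with a thin centred web — an I-beam. Overall 267 mm minus two 12 mm flanges gives a web of 267 − 2·12 = 243 mm.


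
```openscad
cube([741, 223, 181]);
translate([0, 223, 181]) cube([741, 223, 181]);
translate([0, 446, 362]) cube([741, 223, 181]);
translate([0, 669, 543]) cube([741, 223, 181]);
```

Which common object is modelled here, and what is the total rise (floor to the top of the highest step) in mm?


A staircase. The total rise is 724 mm.

4 identical blocks, each offset up and back from the previous — a staircase. Each step is 181 mm tall and there are 4 of them, so the total rise is 4 × 181 = 724 mm.


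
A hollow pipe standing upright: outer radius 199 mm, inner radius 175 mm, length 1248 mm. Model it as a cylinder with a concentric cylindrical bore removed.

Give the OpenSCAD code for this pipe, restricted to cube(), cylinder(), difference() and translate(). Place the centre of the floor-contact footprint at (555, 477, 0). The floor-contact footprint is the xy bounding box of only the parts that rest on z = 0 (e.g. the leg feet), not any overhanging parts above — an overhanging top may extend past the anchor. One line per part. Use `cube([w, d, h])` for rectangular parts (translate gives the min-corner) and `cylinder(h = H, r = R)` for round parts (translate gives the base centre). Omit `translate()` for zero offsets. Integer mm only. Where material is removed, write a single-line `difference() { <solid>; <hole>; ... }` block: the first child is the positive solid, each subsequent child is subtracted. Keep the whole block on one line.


difference() { translate([555, 477, 0]) cylinder(h = 1248, r = 199); translate([555, 477, 0]) cylinder(h = 1248, r = 175); }


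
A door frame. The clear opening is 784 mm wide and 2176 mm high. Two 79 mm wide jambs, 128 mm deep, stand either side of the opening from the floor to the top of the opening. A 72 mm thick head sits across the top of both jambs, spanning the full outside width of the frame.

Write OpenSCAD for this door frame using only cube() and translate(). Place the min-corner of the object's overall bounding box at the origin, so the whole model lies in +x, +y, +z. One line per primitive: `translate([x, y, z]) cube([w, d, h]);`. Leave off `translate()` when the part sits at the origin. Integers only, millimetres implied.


cube([79, 128, 2176]);
translate([863, 0, 0]) cube([79, 128, 2176]);
translate([0, 0, 2176]) cube([942, 128, 72]);


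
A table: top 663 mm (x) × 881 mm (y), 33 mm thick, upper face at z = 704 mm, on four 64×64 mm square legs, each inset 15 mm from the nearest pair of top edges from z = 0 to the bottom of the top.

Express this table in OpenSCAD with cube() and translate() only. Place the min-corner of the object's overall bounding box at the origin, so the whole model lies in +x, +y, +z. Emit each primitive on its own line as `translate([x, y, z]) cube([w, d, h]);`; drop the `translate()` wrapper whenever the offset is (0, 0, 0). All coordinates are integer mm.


translate([0, 0, 671]) cube([663, 881, 33]);
translate([15, 15, 0]) cube([64, 64, 671]);
translate([584, 15, 0]) cube([64, 64, 671]);
translate([15, 802, 0]) cube([64, 64, 671]);
translate([584, 802, 0]) cube([64, 64, 671]);


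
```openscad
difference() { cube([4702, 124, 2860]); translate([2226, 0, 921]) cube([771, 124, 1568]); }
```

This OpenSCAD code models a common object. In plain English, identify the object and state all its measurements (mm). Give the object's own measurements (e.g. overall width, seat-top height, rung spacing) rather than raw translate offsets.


A wall 4702 mm long (x), 124 mm thick (y), 2860 mm tall, with a rectangular window opening cut through it. The opening is 771 mm wide and 1568 mm tall; its sill is at z = 921 mm and its near (−x) edge is 2226 mm from the wall's −x end. The opening passes through the full wall thickness.


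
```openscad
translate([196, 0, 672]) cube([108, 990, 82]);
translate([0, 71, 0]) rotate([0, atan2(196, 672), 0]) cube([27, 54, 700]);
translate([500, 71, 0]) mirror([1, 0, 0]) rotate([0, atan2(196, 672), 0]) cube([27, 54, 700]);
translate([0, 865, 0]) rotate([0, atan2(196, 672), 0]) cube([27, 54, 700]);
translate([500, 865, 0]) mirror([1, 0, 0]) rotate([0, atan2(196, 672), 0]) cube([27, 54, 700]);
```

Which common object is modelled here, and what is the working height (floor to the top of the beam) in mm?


A sawhorse. The overall height is 754 mm.

A beam across two mirrored pairs of raked legs — a sawhorse. The beam's underside is at z = 672 (matching the legs' vertical rise in atan2(196, 672)) and the beam is 82 mm tall, so its top is at 672 + 82 = 754 mm. The raked legs top out at the beam's underside, so that is the highest point.


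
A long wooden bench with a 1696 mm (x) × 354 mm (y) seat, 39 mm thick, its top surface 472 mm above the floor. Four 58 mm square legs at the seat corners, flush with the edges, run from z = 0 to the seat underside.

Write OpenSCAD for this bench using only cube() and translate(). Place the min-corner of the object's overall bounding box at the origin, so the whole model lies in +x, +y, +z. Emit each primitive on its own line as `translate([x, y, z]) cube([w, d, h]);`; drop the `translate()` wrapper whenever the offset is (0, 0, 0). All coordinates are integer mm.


translate([0, 0, 433]) cube([1696, 354, 39]);
cube([58, 58, 433]);
translate([0, 296, 0]) cube([58, 58, 433]);
translate([1638, 0, 0]) cube([58, 58, 433]);
translate([1638, 296, 0]) cube([58, 58, 433]);


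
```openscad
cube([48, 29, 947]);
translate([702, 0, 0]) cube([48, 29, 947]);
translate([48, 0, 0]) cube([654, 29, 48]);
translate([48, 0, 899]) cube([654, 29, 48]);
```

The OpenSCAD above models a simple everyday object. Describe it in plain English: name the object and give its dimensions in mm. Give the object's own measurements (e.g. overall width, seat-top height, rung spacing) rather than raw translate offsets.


A rectangular picture frame lying in the x–z plane (depth along y). The opening is 654 mm wide (x) by 851 mm tall (z), surrounded by a border 48 mm wide on all four sides. The frame is 29 mm deep and is made of two full-height vertical stiles with two horizontal rails fitted between them.


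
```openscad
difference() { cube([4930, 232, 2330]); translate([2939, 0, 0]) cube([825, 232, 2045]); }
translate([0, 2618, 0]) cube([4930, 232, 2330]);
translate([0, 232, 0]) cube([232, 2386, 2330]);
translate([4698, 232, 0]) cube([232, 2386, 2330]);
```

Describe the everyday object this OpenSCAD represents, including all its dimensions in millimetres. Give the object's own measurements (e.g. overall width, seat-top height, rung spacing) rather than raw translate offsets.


A single room: four walls, each 2330 mm tall and 232 mm thick, enclosing an outside footprint 4930×2850 mm (x × y), no floor or roof. The front and back walls (−y and +y sides) run the full x-width; the side walls fit between their inner faces. A door opening 825 mm wide and 2045 mm tall is cut through the front wall from the floor up, its −x edge 2939 mm from the wall's −x end.


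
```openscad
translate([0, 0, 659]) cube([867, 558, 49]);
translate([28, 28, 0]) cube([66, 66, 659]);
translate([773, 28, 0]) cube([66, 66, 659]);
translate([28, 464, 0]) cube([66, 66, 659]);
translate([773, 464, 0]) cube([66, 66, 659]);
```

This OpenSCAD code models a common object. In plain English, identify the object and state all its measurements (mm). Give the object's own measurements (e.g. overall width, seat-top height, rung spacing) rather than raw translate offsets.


A table: top 867 mm (x) × 558 mm (y), 49 mm thick, upper face at z = 708 mm, on four 66×66 mm square legs, each inset 28 mm from the nearest pair of top edges from z = 0 to the bottom of the top.


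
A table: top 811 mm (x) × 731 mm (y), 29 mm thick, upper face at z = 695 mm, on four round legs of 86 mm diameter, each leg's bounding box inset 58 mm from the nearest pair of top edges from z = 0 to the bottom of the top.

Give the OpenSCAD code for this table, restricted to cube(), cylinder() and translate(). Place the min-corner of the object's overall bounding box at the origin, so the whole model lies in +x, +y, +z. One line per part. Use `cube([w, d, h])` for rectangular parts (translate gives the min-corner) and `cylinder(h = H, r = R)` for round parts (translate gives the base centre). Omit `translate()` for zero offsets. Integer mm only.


translate([0, 0, 666]) cube([811, 731, 29]);
translate([101, 101, 0]) cylinder(h = 666, r = 43);
translate([710, 101, 0]) cylinder(h = 666, r = 43);
translate([101, 630, 0]) cylinder(h = 666, r = 43);
translate([710, 630, 0]) cylinder(h = 666, r = 43);


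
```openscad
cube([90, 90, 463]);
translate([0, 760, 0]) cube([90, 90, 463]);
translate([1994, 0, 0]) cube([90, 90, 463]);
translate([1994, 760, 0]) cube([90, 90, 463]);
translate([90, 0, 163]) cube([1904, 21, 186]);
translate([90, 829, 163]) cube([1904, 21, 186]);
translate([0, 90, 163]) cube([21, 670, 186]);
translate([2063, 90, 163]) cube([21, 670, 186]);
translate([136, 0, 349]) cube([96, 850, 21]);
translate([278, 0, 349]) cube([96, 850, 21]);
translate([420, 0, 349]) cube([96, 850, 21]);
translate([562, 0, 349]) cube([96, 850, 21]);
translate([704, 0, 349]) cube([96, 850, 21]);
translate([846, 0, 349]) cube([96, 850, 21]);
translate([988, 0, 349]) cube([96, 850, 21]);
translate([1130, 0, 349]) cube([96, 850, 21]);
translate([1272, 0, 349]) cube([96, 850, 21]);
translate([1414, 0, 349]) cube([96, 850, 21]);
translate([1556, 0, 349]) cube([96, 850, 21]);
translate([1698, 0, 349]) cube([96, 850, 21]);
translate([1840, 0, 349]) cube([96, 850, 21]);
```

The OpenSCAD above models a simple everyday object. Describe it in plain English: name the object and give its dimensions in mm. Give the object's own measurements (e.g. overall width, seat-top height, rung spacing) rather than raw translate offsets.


A bed frame 2084 mm long (x) by 850 mm wide (y). Four 90×90 mm corner posts, 463 mm tall, at the corners of the footprint. Four rails of 21 mm thickness and 186 mm height run between adjacent posts with their undersides at z = 163 mm, their outer faces flush with the outside of the frame (the two x-running rails run between the posts' inner faces; the two y-running rails run between the posts' inner faces). 13 slats, each 96 mm wide (x) and 21 mm thick, lie across the top of the two x-running rails, running the full 850 mm width of the frame in y; along x they sit between the end posts with a 46 mm gap after the −x posts and between neighbouring slats, leaving 58 mm before the +x posts.


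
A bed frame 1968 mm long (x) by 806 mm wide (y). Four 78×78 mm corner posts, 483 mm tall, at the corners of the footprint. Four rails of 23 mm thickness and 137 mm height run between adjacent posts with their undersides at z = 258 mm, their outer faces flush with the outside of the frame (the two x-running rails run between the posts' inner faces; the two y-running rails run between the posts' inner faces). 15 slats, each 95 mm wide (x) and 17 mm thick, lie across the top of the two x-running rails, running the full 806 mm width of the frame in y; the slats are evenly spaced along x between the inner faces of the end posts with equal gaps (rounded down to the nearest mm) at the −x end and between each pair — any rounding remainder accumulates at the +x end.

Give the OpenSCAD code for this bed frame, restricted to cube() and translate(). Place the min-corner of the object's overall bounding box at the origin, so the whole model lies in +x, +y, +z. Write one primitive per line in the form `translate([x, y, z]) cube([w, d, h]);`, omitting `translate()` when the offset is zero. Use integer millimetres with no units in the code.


// slat z = rail_z + rail_h = 258 + 137 = 395
// slat gap = ⌊(1812 − 15·95) / 16⌋ = 24
cube([78, 78, 483]);
translate([0, 728, 0]) cube([78, 78, 483]);
translate([1890, 0, 0]) cube([78, 78, 483]);
translate([1890, 728, 0]) cube([78, 78, 483]);
translate([78, 0, 258]) cube([1812, 23, 137]);
translate([78, 783, 258]) cube([1812, 23, 137]);
translate([0, 78, 258]) cube([23, 650, 137]);
translate([1945, 78, 258]) cube([23, 650, 137]);
translate([102, 0, 395]) cube([95, 806, 17]);
translate([221, 0, 395]) cube([95, 806, 17]);
translate([340, 0, 395]) cube([95, 806, 17]);
translate([459, 0, 395]) cube([95, 806, 17]);
translate([578, 0, 395]) cube([95, 806, 17]);
translate([697, 0, 395]) cube([95, 806, 17]);
translate([816, 0, 395]) cube([95, 806, 17]);
translate([935, 0, 395]) cube([95, 806, 17]);
translate([1054, 0, 395]) cube([95, 806, 17]);
translate([1173, 0, 395]) cube([95, 806, 17]);
translate([1292, 0, 395]) cube([95, 806, 17]);
translate([1411, 0, 395]) cube([95, 806, 17]);
translate([1530, 0, 395]) cube([95, 806, 17]);
translate([1649, 0, 395]) cube([95, 806, 17]);
translate([1768, 0, 395]) cube([95, 806, 17]);


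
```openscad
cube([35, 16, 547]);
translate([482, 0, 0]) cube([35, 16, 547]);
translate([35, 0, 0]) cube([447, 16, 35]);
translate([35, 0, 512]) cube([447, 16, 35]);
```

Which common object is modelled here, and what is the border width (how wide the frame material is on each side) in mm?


A picture frame. The border width is 35 mm.

Four thin pieces enclosing a rectangular opening — a picture frame. The two full-height stiles are 547 mm tall; the top rail sits at z = 512 and is 35 mm tall, so the border above the opening is 547 − 512 = 35 mm, matching the stile x-width.


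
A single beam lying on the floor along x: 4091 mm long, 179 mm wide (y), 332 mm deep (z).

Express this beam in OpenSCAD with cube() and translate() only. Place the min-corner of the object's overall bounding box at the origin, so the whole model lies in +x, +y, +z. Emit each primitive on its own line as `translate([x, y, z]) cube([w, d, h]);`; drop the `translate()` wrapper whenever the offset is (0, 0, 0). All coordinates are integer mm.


cube([4091, 179, 332]);


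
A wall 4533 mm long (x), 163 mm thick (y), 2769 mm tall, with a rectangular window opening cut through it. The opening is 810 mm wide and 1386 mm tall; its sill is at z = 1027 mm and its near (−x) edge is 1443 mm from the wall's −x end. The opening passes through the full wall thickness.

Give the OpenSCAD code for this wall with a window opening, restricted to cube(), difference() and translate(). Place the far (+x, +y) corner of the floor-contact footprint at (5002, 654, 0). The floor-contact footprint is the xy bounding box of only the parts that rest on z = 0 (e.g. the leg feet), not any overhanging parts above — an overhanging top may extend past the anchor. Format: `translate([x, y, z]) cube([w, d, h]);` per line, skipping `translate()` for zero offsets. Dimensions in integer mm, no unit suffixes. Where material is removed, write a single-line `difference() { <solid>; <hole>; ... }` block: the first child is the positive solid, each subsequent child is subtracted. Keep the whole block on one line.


difference() { translate([469, 491, 0]) cube([4533, 163, 2769]); translate([1912, 491, 1027]) cube([810, 163, 1386]); }


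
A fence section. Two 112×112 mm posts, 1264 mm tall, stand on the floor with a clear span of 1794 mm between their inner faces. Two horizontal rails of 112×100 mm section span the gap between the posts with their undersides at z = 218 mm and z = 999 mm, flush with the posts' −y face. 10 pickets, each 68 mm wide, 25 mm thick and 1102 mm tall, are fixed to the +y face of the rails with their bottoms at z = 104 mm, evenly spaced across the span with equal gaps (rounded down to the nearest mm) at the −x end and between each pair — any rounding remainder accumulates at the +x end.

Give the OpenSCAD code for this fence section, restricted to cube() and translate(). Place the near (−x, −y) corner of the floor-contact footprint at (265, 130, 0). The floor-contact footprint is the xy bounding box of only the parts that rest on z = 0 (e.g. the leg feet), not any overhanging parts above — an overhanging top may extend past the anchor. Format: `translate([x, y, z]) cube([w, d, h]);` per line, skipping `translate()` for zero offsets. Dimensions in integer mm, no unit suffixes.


translate([265, 130, 0]) cube([112, 112, 1264]);
translate([2171, 130, 0]) cube([112, 112, 1264]);
translate([377, 130, 218]) cube([1794, 112, 100]);
translate([377, 130, 999]) cube([1794, 112, 100]);
translate([478, 242, 104]) cube([68, 25, 1102]);
translate([647, 242, 104]) cube([68, 25, 1102]);
translate([816, 242, 104]) cube([68, 25, 1102]);
translate([985, 242, 104]) cube([68, 25, 1102]);
translate([1154, 242, 104]) cube([68, 25, 1102]);
translate([1323, 242, 104]) cube([68, 25, 1102]);
translate([1492, 242, 104]) cube([68, 25, 1102]);
translate([1661, 242, 104]) cube([68, 25, 1102]);
translate([1830, 242, 104]) cube([68, 25, 1102]);
translate([1999, 242, 104]) cube([68, 25, 1102]);


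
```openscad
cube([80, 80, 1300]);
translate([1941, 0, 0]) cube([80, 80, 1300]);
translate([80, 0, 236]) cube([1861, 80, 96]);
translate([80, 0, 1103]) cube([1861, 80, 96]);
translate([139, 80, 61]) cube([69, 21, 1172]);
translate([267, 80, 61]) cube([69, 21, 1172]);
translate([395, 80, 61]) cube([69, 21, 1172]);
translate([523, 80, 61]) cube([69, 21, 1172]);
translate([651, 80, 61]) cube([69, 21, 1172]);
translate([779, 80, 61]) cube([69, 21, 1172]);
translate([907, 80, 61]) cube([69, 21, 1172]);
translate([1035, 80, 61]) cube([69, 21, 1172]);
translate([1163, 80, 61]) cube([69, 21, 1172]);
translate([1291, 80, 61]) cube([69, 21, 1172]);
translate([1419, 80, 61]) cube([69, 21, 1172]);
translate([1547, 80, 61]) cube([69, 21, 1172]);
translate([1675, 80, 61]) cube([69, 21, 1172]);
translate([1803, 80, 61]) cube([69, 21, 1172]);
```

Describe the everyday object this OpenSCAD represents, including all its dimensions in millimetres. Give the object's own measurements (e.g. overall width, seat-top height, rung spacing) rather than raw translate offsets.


A fence section. Two 80×80 mm posts, 1300 mm tall, stand on the floor with a clear span of 1861 mm between their inner faces. Two horizontal rails of 80×96 mm section span the gap between the posts with their undersides at z = 236 mm and z = 1103 mm, flush with the posts' −y face. 14 pickets, each 69 mm wide, 21 mm thick and 1172 mm tall, are fixed to the +y face of the rails with their bottoms at z = 61 mm, spaced across the span with a 59 mm gap after the −x post and between neighbouring pickets, with 69 mm left before the +x post.


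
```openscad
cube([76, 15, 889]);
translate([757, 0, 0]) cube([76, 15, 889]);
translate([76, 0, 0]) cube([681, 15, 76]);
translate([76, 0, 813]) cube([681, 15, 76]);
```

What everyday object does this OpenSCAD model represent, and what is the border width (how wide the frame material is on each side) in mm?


A picture frame. The border width is 76 mm.

Four thin pieces enclosing a rectangular opening — a picture frame. The two full-height stiles are 889 mm tall; the top rail sits at z = 813 and is 76 mm tall, so the border above the opening is 889 − 813 = 76 mm, matching the stile x-width.


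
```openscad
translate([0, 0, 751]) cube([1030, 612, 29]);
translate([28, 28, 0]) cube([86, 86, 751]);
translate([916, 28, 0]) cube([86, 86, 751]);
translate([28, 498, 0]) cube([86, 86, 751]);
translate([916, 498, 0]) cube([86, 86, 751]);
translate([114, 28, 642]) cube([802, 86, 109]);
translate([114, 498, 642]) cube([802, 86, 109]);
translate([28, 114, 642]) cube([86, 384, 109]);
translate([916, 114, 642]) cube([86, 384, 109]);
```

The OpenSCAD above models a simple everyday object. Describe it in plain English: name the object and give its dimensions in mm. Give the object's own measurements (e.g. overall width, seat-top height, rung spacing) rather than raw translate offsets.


A table: top 1030 mm (x) × 612 mm (y), 29 mm thick, upper face at z = 780 mm, on four 86×86 mm square legs, each inset 28 mm from the nearest pair of top edges from z = 0 to the bottom of the top. Four apron rails, 86 mm thick and 109 mm tall, run between adjacent legs with their top edges flush with the underside of the top and their outer faces flush with the legs' outer faces.


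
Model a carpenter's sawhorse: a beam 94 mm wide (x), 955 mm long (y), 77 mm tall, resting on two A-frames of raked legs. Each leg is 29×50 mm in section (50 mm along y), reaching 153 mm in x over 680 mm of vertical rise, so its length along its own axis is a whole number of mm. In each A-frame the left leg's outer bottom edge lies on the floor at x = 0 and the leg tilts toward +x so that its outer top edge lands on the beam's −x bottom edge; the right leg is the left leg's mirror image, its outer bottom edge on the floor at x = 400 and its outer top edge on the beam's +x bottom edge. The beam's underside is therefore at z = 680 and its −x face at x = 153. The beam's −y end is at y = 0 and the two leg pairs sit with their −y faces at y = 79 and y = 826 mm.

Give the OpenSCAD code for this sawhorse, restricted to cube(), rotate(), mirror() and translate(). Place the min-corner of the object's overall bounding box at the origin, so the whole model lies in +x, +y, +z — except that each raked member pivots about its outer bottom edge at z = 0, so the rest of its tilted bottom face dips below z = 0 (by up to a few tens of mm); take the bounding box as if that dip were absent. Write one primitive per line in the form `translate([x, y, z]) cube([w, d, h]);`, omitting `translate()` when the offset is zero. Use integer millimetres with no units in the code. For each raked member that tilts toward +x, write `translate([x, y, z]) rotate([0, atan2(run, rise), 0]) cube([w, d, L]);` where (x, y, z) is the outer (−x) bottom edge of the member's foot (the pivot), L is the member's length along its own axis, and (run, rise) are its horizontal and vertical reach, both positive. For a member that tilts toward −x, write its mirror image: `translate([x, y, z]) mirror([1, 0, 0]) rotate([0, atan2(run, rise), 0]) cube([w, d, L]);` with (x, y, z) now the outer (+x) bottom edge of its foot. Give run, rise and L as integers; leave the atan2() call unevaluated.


translate([153, 0, 680]) cube([94, 955, 77]);
translate([0, 79, 0]) rotate([0, atan2(153, 680), 0]) cube([29, 50, 697]);
translate([400, 79, 0]) mirror([1, 0, 0]) rotate([0, atan2(153, 680), 0]) cube([29, 50, 697]);
translate([0, 826, 0]) rotate([0, atan2(153, 680), 0]) cube([29, 50, 697]);
translate([400, 826, 0]) mirror([1, 0, 0]) rotate([0, atan2(153, 680), 0]) cube([29, 50, 697]);


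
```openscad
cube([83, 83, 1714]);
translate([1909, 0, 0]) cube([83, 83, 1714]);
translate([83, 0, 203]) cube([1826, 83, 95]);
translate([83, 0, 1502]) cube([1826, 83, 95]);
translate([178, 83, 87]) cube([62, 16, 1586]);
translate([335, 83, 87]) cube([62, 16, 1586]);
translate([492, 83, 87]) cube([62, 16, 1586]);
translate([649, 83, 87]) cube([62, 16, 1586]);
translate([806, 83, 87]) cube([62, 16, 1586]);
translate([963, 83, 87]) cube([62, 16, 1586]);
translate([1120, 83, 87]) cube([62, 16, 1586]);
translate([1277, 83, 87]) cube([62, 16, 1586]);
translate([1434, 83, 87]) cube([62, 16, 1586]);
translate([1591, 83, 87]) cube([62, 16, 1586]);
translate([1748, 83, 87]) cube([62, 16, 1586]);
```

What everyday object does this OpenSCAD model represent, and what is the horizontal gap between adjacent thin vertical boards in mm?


A fence section. The picket gap is 95 mm.

Two posts, two rails, 11 pickets — a fence section. Span 1826 mm holds 11 pickets of 62 mm with 12 equal gaps: ⌊(1826 − 11·62) / 12⌋ = 95 mm.


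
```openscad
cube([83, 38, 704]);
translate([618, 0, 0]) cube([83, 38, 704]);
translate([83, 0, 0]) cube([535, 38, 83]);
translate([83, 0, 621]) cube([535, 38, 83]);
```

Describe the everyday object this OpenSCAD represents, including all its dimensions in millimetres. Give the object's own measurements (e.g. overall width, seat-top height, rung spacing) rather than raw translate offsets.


A rectangular picture frame lying in the x–z plane (depth along y). The opening is 535 mm wide (x) by 538 mm tall (z), surrounded by a border 83 mm wide on all four sides. The frame is 38 mm deep and is made of two full-height vertical stiles with two horizontal rails fitted between them.


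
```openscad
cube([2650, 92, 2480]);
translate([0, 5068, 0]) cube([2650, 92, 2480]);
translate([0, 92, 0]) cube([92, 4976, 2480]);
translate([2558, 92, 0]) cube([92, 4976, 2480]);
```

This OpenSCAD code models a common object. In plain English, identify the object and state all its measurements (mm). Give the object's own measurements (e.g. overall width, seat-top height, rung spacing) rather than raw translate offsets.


The wall frame of a small rectangular building: four walls, each 2480 mm tall and 92 mm thick, enclosing a footprint 2650 mm (x) by 5160 mm (y) outside-to-outside, with no floor or roof. The front and back walls (the −y and +y sides) span the full width; the two side walls fit between them.


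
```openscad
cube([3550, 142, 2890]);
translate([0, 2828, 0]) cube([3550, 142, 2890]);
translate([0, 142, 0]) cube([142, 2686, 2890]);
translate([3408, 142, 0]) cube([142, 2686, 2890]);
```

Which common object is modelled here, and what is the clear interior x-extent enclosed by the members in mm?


A house (or room) frame. The interior width is 3266 mm.

Four 2890 mm walls enclosing a rectangle with no floor or roof — a room or house frame. Outside width is 3550 mm and wall thickness is 142 mm, so the interior width is 3550 − 2 × 142 = 3266 mm.


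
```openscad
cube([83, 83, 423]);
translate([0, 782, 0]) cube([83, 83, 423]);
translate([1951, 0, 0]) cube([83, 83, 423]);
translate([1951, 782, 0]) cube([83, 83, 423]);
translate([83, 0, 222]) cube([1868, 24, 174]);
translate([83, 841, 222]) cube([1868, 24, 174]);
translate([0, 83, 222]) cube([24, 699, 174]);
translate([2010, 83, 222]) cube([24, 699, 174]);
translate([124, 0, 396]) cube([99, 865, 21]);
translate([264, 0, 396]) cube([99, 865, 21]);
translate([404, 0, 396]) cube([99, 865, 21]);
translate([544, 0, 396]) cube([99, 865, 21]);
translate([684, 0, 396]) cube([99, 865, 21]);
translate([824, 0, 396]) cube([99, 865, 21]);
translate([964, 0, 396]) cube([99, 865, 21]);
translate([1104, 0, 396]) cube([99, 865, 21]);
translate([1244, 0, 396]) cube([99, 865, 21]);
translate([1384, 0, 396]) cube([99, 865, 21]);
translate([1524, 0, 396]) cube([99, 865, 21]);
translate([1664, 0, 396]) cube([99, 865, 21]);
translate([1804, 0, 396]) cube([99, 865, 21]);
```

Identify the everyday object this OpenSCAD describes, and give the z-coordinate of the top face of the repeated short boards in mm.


A bed frame. The slat-top height is 417 mm.

Four posts, four rails, and a row of slats — a bed frame. Slats sit on the rails at z = 222 + 174 = 396; with slat thickness 21, the top is 417 mm.


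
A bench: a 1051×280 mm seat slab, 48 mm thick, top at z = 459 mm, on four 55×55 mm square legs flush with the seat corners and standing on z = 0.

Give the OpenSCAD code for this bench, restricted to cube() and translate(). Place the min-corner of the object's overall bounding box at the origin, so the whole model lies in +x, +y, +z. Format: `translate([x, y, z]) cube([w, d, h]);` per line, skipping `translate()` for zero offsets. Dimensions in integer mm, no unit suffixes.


translate([0, 0, 411]) cube([1051, 280, 48]);
cube([55, 55, 411]);
translate([0, 225, 0]) cube([55, 55, 411]);
translate([996, 0, 0]) cube([55, 55, 411]);
translate([996, 225, 0]) cube([55, 55, 411]);


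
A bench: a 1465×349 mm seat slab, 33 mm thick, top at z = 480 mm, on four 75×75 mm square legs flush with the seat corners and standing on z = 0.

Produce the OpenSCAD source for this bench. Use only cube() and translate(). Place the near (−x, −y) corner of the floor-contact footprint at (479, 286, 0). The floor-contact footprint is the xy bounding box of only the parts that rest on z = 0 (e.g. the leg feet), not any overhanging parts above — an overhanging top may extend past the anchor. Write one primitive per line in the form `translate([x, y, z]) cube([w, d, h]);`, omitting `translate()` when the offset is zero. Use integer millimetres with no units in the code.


translate([479, 286, 447]) cube([1465, 349, 33]);
translate([479, 286, 0]) cube([75, 75, 447]);
translate([479, 560, 0]) cube([75, 75, 447]);
translate([1869, 286, 0]) cube([75, 75, 447]);
translate([1869, 560, 0]) cube([75, 75, 447]);


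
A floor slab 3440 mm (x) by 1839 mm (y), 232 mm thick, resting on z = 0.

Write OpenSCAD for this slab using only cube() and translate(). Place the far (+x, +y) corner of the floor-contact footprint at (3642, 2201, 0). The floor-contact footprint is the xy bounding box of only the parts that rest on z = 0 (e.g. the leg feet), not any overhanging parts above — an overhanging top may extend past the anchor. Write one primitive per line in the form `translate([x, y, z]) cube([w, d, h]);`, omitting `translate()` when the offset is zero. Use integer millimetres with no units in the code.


translate([202, 362, 0]) cube([3440, 1839, 232]);


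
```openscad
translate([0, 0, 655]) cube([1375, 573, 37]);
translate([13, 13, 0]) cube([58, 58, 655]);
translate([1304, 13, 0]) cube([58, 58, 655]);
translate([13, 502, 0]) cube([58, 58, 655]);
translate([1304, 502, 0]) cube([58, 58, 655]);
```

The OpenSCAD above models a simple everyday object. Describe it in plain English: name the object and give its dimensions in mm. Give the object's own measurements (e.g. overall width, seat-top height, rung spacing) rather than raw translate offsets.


A rectangular dining table. The top is 1375×573×37 mm with its upper surface at z = 692 mm. It stands on four 58×58 mm square legs, each inset 13 mm from the nearest pair of top edges, running from the floor to the underside of the top.


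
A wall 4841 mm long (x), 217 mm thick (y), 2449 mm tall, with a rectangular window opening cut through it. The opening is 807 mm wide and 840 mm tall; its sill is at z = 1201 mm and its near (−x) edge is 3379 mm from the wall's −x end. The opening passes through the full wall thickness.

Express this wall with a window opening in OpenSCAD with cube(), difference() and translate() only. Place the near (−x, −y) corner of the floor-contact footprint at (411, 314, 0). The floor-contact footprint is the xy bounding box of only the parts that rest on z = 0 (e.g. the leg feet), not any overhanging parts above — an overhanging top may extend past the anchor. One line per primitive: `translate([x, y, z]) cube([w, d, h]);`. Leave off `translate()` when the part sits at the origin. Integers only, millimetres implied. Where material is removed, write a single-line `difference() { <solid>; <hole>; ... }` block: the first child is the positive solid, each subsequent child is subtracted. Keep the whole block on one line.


difference() { translate([411, 314, 0]) cube([4841, 217, 2449]); translate([3790, 314, 1201]) cube([807, 217, 840]); }


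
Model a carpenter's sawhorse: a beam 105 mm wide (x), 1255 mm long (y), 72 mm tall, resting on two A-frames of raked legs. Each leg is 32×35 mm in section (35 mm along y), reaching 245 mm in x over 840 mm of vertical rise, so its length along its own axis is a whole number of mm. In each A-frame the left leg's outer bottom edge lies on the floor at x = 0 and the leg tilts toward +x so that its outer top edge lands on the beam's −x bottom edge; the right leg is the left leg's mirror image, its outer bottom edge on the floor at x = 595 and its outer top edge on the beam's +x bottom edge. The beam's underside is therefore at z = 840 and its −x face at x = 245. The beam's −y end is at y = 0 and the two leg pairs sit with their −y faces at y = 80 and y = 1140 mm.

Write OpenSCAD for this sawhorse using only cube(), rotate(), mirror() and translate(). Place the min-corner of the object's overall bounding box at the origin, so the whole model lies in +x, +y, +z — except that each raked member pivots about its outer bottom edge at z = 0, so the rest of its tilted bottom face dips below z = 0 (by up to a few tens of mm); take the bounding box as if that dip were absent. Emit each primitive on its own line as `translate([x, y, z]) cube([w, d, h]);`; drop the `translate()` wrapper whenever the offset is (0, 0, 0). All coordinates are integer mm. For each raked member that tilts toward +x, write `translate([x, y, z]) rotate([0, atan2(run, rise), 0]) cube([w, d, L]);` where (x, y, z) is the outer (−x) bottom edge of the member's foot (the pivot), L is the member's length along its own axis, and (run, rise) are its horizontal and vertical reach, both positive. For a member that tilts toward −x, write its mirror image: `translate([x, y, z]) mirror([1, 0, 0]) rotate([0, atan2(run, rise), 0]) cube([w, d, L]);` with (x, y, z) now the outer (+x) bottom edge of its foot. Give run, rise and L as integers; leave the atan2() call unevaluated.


translate([245, 0, 840]) cube([105, 1255, 72]);
translate([0, 80, 0]) rotate([0, atan2(245, 840), 0]) cube([32, 35, 875]);
translate([595, 80, 0]) mirror([1, 0, 0]) rotate([0, atan2(245, 840), 0]) cube([32, 35, 875]);
translate([0, 1140, 0]) rotate([0, atan2(245, 840), 0]) cube([32, 35, 875]);
translate([595, 1140, 0]) mirror([1, 0, 0]) rotate([0, atan2(245, 840), 0]) cube([32, 35, 875]);


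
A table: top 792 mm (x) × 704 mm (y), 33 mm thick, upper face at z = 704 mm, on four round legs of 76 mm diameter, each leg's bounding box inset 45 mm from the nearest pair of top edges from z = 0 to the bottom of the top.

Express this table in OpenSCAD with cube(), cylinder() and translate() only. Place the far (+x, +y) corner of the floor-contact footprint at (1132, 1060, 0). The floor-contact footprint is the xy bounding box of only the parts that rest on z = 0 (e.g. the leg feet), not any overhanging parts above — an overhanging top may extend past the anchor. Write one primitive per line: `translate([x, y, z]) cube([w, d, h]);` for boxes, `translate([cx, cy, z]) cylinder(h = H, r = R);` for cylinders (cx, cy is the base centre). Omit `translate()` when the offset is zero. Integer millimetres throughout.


translate([385, 401, 671]) cube([792, 704, 33]);
translate([468, 484, 0]) cylinder(h = 671, r = 38);
translate([1094, 484, 0]) cylinder(h = 671, r = 38);
translate([468, 1022, 0]) cylinder(h = 671, r = 38);
translate([1094, 1022, 0]) cylinder(h = 671, r = 38);


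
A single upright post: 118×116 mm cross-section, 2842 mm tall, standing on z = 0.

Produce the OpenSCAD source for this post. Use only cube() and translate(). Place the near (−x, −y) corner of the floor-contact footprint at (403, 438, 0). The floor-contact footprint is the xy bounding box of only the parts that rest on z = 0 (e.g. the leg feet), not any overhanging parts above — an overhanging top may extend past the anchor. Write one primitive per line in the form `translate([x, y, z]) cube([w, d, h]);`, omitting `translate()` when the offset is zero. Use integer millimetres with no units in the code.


translate([403, 438, 0]) cube([118, 116, 2842]);


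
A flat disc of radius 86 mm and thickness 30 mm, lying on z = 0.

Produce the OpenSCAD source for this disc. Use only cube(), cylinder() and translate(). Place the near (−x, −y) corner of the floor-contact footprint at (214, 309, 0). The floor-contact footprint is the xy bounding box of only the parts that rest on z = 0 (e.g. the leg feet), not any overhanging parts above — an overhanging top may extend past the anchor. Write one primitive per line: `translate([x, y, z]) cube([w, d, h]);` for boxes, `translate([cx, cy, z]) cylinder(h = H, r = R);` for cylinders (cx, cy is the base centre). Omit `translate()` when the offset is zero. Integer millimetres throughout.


translate([300, 395, 0]) cylinder(h = 30, r = 86);


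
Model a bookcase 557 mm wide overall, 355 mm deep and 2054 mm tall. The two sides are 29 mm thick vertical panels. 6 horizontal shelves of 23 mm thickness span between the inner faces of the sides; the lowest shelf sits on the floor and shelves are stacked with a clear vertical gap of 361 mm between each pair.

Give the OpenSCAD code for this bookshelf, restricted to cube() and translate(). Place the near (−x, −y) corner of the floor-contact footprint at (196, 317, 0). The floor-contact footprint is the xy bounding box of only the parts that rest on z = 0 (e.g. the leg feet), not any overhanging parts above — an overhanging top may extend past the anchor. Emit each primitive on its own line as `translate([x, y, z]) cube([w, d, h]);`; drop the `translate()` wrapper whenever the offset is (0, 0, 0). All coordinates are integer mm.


translate([196, 317, 0]) cube([29, 355, 2054]);
translate([724, 317, 0]) cube([29, 355, 2054]);
translate([225, 317, 0]) cube([499, 355, 23]);
translate([225, 317, 384]) cube([499, 355, 23]);
translate([225, 317, 768]) cube([499, 355, 23]);
translate([225, 317, 1152]) cube([499, 355, 23]);
translate([225, 317, 1536]) cube([499, 355, 23]);
translate([225, 317, 1920]) cube([499, 355, 23]);


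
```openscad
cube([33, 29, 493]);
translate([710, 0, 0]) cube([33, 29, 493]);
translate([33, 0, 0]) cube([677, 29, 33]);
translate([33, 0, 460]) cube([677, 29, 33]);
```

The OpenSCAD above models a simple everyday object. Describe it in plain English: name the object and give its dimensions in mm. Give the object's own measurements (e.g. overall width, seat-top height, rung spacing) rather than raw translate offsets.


A rectangular picture frame lying in the x–z plane (depth along y). The opening is 677 mm wide (x) by 427 mm tall (z), surrounded by a border 33 mm wide on all four sides. The frame is 29 mm deep and is made of two full-height vertical stiles with two horizontal rails fitted between them.


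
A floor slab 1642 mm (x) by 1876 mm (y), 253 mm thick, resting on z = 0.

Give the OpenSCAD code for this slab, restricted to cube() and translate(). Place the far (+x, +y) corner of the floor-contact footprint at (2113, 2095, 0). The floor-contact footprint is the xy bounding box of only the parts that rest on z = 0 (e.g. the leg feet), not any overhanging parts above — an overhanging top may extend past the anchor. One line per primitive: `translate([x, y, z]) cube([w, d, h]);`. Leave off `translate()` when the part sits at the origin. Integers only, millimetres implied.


translate([471, 219, 0]) cube([1642, 1876, 253]);


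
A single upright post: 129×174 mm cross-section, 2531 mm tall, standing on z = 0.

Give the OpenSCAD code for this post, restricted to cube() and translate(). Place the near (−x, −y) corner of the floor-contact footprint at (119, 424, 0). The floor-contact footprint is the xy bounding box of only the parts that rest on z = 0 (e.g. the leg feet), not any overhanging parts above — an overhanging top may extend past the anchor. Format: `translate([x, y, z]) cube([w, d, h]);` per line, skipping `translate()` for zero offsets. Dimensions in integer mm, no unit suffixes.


translate([119, 424, 0]) cube([129, 174, 2531]);


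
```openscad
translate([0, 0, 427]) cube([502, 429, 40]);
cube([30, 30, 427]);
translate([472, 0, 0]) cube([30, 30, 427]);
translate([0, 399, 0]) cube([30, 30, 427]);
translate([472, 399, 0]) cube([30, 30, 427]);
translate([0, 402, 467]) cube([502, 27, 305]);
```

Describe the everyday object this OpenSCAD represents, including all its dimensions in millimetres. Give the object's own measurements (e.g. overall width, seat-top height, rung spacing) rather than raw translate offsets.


A chair. The seat is a 502×429×40 mm slab with its top at z = 467 mm, on four 30×30 mm corner legs (flush with the seat edges, standing on z = 0). A flat backrest 27 mm thick, 305 mm tall, spans the full seat width and rises from the seat top along its +y edge, rear face flush with the rear of the seat.


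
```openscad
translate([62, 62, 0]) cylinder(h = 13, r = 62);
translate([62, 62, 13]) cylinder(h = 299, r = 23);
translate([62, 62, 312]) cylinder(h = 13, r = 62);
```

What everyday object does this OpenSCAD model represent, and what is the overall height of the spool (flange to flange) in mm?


A spool. The overall height is 325 mm.

Three coaxial cylinders, large–small–large — a spool. Two 13 mm flanges and a 299 mm core give 13 + 299 + 13 = 325 mm.
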